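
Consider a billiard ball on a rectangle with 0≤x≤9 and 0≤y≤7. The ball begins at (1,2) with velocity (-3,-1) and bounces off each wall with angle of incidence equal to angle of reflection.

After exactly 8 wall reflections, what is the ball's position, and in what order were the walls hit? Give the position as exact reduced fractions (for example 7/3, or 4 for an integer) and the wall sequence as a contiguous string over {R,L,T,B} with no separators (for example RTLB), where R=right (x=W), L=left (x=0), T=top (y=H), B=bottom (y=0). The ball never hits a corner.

Final position: (9,2/3)
Wall sequence: LBRLTRLR

1. t=1/3 → L at (0,5/3); v=(3,-1)
2. t=5/3 → B at (5,0); v=(3,1)
3. t=4/3 → R at (9,4/3); v=(-3,1)
4. t=3 → L at (0,13/3); v=(3,1)
5. t=8/3 → T at (8,7); v=(3,-1)
6. t=1/3 → R at (9,20/3); v=(-3,-1)
7. t=3 → L at (0,11/3); v=(3,-1)
8. t=3 → R at (9,2/3); v=(-3,-1)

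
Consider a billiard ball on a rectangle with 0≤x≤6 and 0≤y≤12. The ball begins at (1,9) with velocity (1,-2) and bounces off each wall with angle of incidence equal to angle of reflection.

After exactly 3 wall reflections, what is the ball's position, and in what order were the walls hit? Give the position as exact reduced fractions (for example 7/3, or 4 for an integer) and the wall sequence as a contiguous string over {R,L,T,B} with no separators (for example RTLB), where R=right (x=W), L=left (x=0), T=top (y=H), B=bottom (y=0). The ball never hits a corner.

1. t=9/2 → B at (11/2,0); v=(1,2)
2. t=1/2 → R at (6,1); v=(-1,2)
3. t=11/2 → T at (1/2,12); v=(-1,-2)

Final position: (1/2,12)
Wall sequence: BRT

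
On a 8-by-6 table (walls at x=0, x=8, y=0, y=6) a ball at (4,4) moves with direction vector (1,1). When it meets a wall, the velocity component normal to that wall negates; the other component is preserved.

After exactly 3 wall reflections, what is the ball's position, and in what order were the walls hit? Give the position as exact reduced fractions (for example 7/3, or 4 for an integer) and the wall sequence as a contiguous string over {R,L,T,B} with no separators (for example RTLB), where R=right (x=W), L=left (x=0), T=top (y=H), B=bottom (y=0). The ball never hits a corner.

1. t=2 → T at (6,6); v=(1,-1)
2. t=2 → R at (8,4); v=(-1,-1)
3. t=4 → B at (4,0); v=(-1,1)

Final position: (4,0)
Wall sequence: TRB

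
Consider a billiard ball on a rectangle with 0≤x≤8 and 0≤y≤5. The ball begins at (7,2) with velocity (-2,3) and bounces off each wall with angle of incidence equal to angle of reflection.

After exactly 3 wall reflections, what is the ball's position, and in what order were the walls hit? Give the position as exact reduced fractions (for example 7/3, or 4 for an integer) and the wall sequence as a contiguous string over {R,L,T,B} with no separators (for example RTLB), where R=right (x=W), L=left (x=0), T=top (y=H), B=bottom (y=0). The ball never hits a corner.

Final position: (0,5/2)
Wall sequence: TBL

1. t=1 → T at (5,5); v=(-2,-3)
2. t=5/3 → B at (5/3,0); v=(-2,3)
3. t=5/6 → L at (0,5/2); v=(2,3)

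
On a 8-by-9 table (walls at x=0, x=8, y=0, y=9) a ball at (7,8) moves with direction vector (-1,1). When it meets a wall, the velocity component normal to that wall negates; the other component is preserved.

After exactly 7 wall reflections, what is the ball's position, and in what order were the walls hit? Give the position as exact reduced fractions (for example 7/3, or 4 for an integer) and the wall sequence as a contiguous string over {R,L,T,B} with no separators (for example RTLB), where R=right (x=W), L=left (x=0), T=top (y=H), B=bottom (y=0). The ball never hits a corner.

Final position: (5,0)
Wall sequence: TLBRTLB

1. t=1 → T at (6,9); v=(-1,-1)
2. t=6 → L at (0,3); v=(1,-1)
3. t=3 → B at (3,0); v=(1,1)
4. t=5 → R at (8,5); v=(-1,1)
5. t=4 → T at (4,9); v=(-1,-1)
6. t=4 → L at (0,5); v=(1,-1)
7. t=5 → B at (5,0); v=(1,1)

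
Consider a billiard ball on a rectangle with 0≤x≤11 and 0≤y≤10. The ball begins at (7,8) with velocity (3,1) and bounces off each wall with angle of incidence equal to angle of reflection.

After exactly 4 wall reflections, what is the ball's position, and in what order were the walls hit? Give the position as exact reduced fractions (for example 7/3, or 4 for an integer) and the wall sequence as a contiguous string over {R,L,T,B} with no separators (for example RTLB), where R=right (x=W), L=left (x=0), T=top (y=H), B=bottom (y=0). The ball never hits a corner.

Final position: (11,10/3)
Wall sequence: RTLR

1. t=4/3 → R at (11,28/3); v=(-3,1)
2. t=2/3 → T at (9,10); v=(-3,-1)
3. t=3 → L at (0,7); v=(3,-1)
4. t=11/3 → R at (11,10/3); v=(-3,-1)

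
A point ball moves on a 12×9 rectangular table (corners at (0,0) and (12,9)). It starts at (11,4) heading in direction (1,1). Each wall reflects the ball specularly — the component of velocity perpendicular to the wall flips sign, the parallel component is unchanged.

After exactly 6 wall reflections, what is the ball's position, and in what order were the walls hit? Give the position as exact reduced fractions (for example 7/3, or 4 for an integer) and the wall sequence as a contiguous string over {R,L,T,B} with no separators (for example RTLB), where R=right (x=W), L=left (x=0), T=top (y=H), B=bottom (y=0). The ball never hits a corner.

Final position: (12,7)
Wall sequence: RTLBTR

1. t=1 → R at (12,5); v=(-1,1)
2. t=4 → T at (8,9); v=(-1,-1)
3. t=8 → L at (0,1); v=(1,-1)
4. t=1 → B at (1,0); v=(1,1)
5. t=9 → T at (10,9); v=(1,-1)
6. t=2 → R at (12,7); v=(-1,-1)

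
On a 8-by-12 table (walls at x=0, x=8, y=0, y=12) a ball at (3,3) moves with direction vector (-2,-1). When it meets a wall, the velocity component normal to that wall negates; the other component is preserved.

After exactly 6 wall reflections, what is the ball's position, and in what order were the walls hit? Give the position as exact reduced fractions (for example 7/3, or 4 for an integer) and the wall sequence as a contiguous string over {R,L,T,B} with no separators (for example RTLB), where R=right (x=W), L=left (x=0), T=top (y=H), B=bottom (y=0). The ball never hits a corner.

1. t=3/2 → L at (0,3/2); v=(2,-1)
2. t=3/2 → B at (3,0); v=(2,1)
3. t=5/2 → R at (8,5/2); v=(-2,1)
4. t=4 → L at (0,13/2); v=(2,1)
5. t=4 → R at (8,21/2); v=(-2,1)
6. t=3/2 → T at (5,12); v=(-2,-1)

Final position: (5,12)
Wall sequence: LBRLRT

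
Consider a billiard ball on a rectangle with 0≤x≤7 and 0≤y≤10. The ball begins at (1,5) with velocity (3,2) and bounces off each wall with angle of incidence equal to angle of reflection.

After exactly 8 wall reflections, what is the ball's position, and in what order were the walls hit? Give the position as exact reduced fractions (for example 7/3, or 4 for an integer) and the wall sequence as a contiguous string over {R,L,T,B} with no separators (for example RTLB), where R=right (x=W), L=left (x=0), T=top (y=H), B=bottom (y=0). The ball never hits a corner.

Final position: (7/2,10)
Wall sequence: RTLRBLRT

1. t=2 → R at (7,9); v=(-3,2)
2. t=1/2 → T at (11/2,10); v=(-3,-2)
3. t=11/6 → L at (0,19/3); v=(3,-2)
4. t=7/3 → R at (7,5/3); v=(-3,-2)
5. t=5/6 → B at (9/2,0); v=(-3,2)
6. t=3/2 → L at (0,3); v=(3,2)
7. t=7/3 → R at (7,23/3); v=(-3,2)
8. t=7/6 → T at (7/2,10); v=(-3,-2)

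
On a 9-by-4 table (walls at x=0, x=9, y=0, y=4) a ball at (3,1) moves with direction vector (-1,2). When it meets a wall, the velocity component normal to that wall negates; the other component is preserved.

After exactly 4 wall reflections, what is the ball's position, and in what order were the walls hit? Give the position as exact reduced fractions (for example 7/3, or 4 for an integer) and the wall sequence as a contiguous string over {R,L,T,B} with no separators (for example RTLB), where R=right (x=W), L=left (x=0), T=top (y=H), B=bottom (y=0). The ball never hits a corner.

1. t=3/2 → T at (3/2,4); v=(-1,-2)
2. t=3/2 → L at (0,1); v=(1,-2)
3. t=1/2 → B at (1/2,0); v=(1,2)
4. t=2 → T at (5/2,4); v=(1,-2)

Final position: (5/2,4)
Wall sequence: TLBT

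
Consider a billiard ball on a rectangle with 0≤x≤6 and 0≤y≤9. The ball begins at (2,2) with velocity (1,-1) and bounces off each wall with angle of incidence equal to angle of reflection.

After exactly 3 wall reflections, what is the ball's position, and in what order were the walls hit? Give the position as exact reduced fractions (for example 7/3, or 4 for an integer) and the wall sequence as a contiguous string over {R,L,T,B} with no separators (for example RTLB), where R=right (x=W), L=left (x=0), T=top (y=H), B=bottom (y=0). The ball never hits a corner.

Final position: (0,8)
Wall sequence: BRL

1. t=2 → B at (4,0); v=(1,1)
2. t=2 → R at (6,2); v=(-1,1)
3. t=6 → L at (0,8); v=(1,1)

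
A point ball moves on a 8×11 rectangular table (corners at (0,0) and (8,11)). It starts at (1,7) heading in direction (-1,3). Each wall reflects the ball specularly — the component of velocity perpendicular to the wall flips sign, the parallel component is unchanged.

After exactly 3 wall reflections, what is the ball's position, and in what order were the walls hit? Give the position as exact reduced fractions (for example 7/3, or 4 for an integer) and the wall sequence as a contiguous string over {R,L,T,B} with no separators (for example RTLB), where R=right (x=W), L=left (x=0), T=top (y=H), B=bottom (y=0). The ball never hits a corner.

Final position: (4,0)
Wall sequence: LTB

1. t=1 → L at (0,10); v=(1,3)
2. t=1/3 → T at (1/3,11); v=(1,-3)
3. t=11/3 → B at (4,0); v=(1,3)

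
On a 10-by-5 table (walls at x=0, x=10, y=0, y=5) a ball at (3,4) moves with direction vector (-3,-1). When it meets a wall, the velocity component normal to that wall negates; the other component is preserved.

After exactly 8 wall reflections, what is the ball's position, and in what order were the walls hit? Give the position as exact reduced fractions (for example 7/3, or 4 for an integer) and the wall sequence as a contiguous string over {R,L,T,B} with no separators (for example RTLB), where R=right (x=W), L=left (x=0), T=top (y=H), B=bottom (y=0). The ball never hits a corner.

Final position: (0,1/3)
Wall sequence: LBRLTRBL

1. t=1 → L at (0,3); v=(3,-1)
2. t=3 → B at (9,0); v=(3,1)
3. t=1/3 → R at (10,1/3); v=(-3,1)
4. t=10/3 → L at (0,11/3); v=(3,1)
5. t=4/3 → T at (4,5); v=(3,-1)
6. t=2 → R at (10,3); v=(-3,-1)
7. t=3 → B at (1,0); v=(-3,1)
8. t=1/3 → L at (0,1/3); v=(3,1)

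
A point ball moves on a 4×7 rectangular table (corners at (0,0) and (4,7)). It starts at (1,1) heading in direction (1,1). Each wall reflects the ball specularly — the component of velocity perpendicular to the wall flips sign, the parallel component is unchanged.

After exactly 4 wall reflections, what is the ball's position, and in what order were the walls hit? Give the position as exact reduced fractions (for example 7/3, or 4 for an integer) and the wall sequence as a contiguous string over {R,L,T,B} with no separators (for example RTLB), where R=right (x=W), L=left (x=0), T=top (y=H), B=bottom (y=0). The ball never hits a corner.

Final position: (4,2)
Wall sequence: RTLR

1. t=3 → R at (4,4); v=(-1,1)
2. t=3 → T at (1,7); v=(-1,-1)
3. t=1 → L at (0,6); v=(1,-1)
4. t=4 → R at (4,2); v=(-1,-1)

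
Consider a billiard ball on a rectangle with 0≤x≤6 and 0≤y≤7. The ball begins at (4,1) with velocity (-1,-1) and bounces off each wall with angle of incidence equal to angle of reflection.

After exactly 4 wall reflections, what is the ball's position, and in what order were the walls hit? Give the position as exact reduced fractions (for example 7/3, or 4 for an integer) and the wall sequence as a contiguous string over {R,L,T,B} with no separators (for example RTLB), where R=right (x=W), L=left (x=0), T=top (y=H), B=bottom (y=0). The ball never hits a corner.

1. t=1 → B at (3,0); v=(-1,1)
2. t=3 → L at (0,3); v=(1,1)
3. t=4 → T at (4,7); v=(1,-1)
4. t=2 → R at (6,5); v=(-1,-1)

Final position: (6,5)
Wall sequence: BLTR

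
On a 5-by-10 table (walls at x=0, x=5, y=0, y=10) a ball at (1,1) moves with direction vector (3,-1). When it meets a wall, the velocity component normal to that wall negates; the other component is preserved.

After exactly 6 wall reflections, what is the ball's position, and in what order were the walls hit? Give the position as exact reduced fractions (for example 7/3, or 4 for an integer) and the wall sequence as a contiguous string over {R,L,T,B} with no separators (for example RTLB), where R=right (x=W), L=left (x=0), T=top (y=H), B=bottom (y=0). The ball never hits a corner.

Final position: (5,7)
Wall sequence: BRLRLR

1. t=1 → B at (4,0); v=(3,1)
2. t=1/3 → R at (5,1/3); v=(-3,1)
3. t=5/3 → L at (0,2); v=(3,1)
4. t=5/3 → R at (5,11/3); v=(-3,1)
5. t=5/3 → L at (0,16/3); v=(3,1)
6. t=5/3 → R at (5,7); v=(-3,1)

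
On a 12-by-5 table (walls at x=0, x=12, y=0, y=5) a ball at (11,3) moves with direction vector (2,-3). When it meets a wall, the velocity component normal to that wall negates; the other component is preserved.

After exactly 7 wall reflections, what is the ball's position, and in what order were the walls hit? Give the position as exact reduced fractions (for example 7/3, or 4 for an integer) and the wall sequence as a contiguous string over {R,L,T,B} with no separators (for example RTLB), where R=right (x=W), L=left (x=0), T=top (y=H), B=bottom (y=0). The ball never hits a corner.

1. t=1/2 → R at (12,3/2); v=(-2,-3)
2. t=1/2 → B at (11,0); v=(-2,3)
3. t=5/3 → T at (23/3,5); v=(-2,-3)
4. t=5/3 → B at (13/3,0); v=(-2,3)
5. t=5/3 → T at (1,5); v=(-2,-3)
6. t=1/2 → L at (0,7/2); v=(2,-3)
7. t=7/6 → B at (7/3,0); v=(2,3)

Final position: (7/3,0)
Wall sequence: RBTBTLB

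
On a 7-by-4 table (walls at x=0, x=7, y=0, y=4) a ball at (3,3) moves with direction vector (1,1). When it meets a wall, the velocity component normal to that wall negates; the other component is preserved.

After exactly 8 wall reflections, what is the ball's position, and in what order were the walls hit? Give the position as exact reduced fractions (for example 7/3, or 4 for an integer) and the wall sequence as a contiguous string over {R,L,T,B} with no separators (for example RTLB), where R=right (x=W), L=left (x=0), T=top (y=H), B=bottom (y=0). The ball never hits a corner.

1. t=1 → T at (4,4); v=(1,-1)
2. t=3 → R at (7,1); v=(-1,-1)
3. t=1 → B at (6,0); v=(-1,1)
4. t=4 → T at (2,4); v=(-1,-1)
5. t=2 → L at (0,2); v=(1,-1)
6. t=2 → B at (2,0); v=(1,1)
7. t=4 → T at (6,4); v=(1,-1)
8. t=1 → R at (7,3); v=(-1,-1)

Final position: (7,3)
Wall sequence: TRBTLBTR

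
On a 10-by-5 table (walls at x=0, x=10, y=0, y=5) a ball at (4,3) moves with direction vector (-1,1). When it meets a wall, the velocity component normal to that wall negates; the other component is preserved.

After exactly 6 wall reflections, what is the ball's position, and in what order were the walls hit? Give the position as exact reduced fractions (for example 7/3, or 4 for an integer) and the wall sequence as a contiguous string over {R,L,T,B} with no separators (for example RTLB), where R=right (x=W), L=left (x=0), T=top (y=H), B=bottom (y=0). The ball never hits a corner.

Final position: (7,0)
Wall sequence: TLBTRB

1. t=2 → T at (2,5); v=(-1,-1)
2. t=2 → L at (0,3); v=(1,-1)
3. t=3 → B at (3,0); v=(1,1)
4. t=5 → T at (8,5); v=(1,-1)
5. t=2 → R at (10,3); v=(-1,-1)
6. t=3 → B at (7,0); v=(-1,1)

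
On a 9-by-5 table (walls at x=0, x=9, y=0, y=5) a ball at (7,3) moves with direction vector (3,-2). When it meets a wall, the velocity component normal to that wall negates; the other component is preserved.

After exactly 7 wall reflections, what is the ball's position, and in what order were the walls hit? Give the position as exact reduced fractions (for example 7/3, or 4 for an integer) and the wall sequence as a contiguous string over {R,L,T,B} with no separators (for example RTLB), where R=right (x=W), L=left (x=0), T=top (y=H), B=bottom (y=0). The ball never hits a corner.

1. t=2/3 → R at (9,5/3); v=(-3,-2)
2. t=5/6 → B at (13/2,0); v=(-3,2)
3. t=13/6 → L at (0,13/3); v=(3,2)
4. t=1/3 → T at (1,5); v=(3,-2)
5. t=5/2 → B at (17/2,0); v=(3,2)
6. t=1/6 → R at (9,1/3); v=(-3,2)
7. t=7/3 → T at (2,5); v=(-3,-2)

Final position: (2,5)
Wall sequence: RBLTBRT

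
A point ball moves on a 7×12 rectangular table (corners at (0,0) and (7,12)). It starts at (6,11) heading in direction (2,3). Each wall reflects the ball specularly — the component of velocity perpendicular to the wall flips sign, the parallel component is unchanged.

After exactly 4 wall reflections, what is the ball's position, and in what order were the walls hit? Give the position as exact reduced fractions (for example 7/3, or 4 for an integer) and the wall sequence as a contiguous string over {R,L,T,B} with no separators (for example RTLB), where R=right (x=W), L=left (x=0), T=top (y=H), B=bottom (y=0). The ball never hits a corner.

Final position: (2/3,0)
Wall sequence: TRLB

1. t=1/3 → T at (20/3,12); v=(2,-3)
2. t=1/6 → R at (7,23/2); v=(-2,-3)
3. t=7/2 → L at (0,1); v=(2,-3)
4. t=1/3 → B at (2/3,0); v=(2,3)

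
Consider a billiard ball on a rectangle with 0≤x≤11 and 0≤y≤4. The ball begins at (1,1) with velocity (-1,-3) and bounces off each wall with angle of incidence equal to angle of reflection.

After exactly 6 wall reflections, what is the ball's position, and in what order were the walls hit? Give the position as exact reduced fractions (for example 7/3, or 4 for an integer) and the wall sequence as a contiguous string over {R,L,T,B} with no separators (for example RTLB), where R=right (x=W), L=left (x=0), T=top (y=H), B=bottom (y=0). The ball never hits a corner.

Final position: (14/3,0)
Wall sequence: BLTBTB

1. t=1/3 → B at (2/3,0); v=(-1,3)
2. t=2/3 → L at (0,2); v=(1,3)
3. t=2/3 → T at (2/3,4); v=(1,-3)
4. t=4/3 → B at (2,0); v=(1,3)
5. t=4/3 → T at (10/3,4); v=(1,-3)
6. t=4/3 → B at (14/3,0); v=(1,3)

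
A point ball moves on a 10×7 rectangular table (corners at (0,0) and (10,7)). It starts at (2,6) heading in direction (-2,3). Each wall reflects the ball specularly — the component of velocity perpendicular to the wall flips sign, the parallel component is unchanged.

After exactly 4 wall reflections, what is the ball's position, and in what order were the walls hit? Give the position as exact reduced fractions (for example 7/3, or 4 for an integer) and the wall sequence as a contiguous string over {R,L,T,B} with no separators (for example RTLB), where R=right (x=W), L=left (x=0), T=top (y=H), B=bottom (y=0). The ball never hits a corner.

1. t=1/3 → T at (4/3,7); v=(-2,-3)
2. t=2/3 → L at (0,5); v=(2,-3)
3. t=5/3 → B at (10/3,0); v=(2,3)
4. t=7/3 → T at (8,7); v=(2,-3)

Final position: (8,7)
Wall sequence: TLBT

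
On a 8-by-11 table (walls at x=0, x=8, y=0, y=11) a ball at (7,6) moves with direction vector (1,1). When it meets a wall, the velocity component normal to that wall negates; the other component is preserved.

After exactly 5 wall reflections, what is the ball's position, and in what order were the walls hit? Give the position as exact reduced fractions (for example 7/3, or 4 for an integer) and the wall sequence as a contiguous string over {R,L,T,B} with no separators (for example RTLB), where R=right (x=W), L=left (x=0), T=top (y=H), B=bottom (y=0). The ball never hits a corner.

Final position: (8,1)
Wall sequence: RTLBR

1. t=1 → R at (8,7); v=(-1,1)
2. t=4 → T at (4,11); v=(-1,-1)
3. t=4 → L at (0,7); v=(1,-1)
4. t=7 → B at (7,0); v=(1,1)
5. t=1 → R at (8,1); v=(-1,1)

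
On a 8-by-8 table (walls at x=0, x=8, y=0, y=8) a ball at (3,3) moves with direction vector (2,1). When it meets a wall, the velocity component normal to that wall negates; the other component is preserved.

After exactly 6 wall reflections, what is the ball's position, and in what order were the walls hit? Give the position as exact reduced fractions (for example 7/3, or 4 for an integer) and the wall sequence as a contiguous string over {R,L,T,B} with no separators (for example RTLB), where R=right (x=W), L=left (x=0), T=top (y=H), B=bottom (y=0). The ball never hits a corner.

1. t=5/2 → R at (8,11/2); v=(-2,1)
2. t=5/2 → T at (3,8); v=(-2,-1)
3. t=3/2 → L at (0,13/2); v=(2,-1)
4. t=4 → R at (8,5/2); v=(-2,-1)
5. t=5/2 → B at (3,0); v=(-2,1)
6. t=3/2 → L at (0,3/2); v=(2,1)

Final position: (0,3/2)
Wall sequence: RTLRBL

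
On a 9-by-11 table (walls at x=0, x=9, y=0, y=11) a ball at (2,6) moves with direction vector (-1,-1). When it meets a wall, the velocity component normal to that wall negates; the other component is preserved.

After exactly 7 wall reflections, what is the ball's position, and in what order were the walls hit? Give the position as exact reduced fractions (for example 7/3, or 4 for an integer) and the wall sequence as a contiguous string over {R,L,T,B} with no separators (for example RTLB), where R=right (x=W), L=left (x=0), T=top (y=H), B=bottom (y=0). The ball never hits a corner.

1. t=2 → L at (0,4); v=(1,-1)
2. t=4 → B at (4,0); v=(1,1)
3. t=5 → R at (9,5); v=(-1,1)
4. t=6 → T at (3,11); v=(-1,-1)
5. t=3 → L at (0,8); v=(1,-1)
6. t=8 → B at (8,0); v=(1,1)
7. t=1 → R at (9,1); v=(-1,1)

Final position: (9,1)
Wall sequence: LBRTLBR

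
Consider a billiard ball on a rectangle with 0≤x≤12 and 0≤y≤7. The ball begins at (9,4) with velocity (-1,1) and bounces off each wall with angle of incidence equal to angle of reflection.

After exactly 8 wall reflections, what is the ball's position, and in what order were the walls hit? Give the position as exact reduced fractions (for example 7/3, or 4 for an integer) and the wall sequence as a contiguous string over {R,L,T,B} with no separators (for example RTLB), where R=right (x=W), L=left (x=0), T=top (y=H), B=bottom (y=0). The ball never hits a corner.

1. t=3 → T at (6,7); v=(-1,-1)
2. t=6 → L at (0,1); v=(1,-1)
3. t=1 → B at (1,0); v=(1,1)
4. t=7 → T at (8,7); v=(1,-1)
5. t=4 → R at (12,3); v=(-1,-1)
6. t=3 → B at (9,0); v=(-1,1)
7. t=7 → T at (2,7); v=(-1,-1)
8. t=2 → L at (0,5); v=(1,-1)

Final position: (0,5)
Wall sequence: TLBTRBTL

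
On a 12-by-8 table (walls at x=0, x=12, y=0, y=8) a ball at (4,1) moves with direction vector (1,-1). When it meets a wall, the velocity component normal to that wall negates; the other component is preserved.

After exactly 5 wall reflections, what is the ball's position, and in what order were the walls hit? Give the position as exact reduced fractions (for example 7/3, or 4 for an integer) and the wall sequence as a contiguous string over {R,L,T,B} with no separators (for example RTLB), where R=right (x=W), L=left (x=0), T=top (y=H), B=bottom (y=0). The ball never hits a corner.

Final position: (0,3)
Wall sequence: BRTBL

1. t=1 → B at (5,0); v=(1,1)
2. t=7 → R at (12,7); v=(-1,1)
3. t=1 → T at (11,8); v=(-1,-1)
4. t=8 → B at (3,0); v=(-1,1)
5. t=3 → L at (0,3); v=(1,1)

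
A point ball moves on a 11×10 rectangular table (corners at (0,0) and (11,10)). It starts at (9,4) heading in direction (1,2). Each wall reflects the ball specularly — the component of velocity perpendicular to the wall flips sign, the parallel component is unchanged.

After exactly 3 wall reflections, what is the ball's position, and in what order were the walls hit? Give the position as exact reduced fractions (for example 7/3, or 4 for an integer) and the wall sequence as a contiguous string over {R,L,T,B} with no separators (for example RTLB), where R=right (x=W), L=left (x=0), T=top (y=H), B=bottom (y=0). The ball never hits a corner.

1. t=2 → R at (11,8); v=(-1,2)
2. t=1 → T at (10,10); v=(-1,-2)
3. t=5 → B at (5,0); v=(-1,2)

Final position: (5,0)
Wall sequence: RTB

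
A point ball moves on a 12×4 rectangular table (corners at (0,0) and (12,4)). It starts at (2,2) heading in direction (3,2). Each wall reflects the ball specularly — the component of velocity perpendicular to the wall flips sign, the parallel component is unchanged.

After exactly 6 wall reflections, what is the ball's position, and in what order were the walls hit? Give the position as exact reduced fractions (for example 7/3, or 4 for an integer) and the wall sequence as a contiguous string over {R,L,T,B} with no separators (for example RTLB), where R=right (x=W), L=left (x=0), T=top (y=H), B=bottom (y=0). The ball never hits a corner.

Final position: (0,2/3)
Wall sequence: TBRTBL

1. t=1 → T at (5,4); v=(3,-2)
2. t=2 → B at (11,0); v=(3,2)
3. t=1/3 → R at (12,2/3); v=(-3,2)
4. t=5/3 → T at (7,4); v=(-3,-2)
5. t=2 → B at (1,0); v=(-3,2)
6. t=1/3 → L at (0,2/3); v=(3,2)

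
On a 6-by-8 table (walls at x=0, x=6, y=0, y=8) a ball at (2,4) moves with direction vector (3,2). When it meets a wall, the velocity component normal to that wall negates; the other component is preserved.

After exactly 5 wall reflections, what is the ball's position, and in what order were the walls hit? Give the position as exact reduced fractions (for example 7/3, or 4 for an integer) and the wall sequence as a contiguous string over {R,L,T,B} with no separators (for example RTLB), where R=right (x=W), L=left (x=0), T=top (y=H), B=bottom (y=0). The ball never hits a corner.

Final position: (4,0)
Wall sequence: RTLRB

1. t=4/3 → R at (6,20/3); v=(-3,2)
2. t=2/3 → T at (4,8); v=(-3,-2)
3. t=4/3 → L at (0,16/3); v=(3,-2)
4. t=2 → R at (6,4/3); v=(-3,-2)
5. t=2/3 → B at (4,0); v=(-3,2)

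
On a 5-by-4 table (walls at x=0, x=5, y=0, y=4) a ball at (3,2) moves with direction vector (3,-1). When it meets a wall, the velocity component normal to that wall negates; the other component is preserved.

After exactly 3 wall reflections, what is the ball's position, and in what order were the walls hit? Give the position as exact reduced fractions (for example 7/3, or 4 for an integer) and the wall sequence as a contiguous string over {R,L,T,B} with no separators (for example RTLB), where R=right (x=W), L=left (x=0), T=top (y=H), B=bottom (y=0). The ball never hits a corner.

1. t=2/3 → R at (5,4/3); v=(-3,-1)
2. t=4/3 → B at (1,0); v=(-3,1)
3. t=1/3 → L at (0,1/3); v=(3,1)

Final position: (0,1/3)
Wall sequence: RBL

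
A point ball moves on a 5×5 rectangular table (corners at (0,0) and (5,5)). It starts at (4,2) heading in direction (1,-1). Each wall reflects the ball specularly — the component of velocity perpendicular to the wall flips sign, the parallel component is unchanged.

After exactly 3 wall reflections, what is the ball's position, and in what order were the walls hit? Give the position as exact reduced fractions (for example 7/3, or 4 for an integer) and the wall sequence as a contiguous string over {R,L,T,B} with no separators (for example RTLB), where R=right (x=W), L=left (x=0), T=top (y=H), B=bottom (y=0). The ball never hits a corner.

Final position: (0,4)
Wall sequence: RBL

1. t=1 → R at (5,1); v=(-1,-1)
2. t=1 → B at (4,0); v=(-1,1)
3. t=4 → L at (0,4); v=(1,1)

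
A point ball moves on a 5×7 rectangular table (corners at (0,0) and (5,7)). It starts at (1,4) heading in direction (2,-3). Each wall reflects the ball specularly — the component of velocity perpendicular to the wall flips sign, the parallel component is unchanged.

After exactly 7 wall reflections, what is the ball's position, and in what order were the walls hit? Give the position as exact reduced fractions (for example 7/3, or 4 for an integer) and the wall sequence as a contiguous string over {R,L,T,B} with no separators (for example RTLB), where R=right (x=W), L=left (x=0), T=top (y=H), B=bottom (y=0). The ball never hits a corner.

1. t=4/3 → B at (11/3,0); v=(2,3)
2. t=2/3 → R at (5,2); v=(-2,3)
3. t=5/3 → T at (5/3,7); v=(-2,-3)
4. t=5/6 → L at (0,9/2); v=(2,-3)
5. t=3/2 → B at (3,0); v=(2,3)
6. t=1 → R at (5,3); v=(-2,3)
7. t=4/3 → T at (7/3,7); v=(-2,-3)

Final position: (7/3,7)
Wall sequence: BRTLBRT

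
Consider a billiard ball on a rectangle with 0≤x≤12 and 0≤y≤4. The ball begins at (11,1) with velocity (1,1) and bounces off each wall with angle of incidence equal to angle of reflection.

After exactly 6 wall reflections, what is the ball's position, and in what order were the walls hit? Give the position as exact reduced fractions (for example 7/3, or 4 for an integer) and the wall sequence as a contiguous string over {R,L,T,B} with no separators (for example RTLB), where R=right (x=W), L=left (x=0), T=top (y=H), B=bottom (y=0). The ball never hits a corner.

Final position: (2,0)
Wall sequence: RTBTLB

1. t=1 → R at (12,2); v=(-1,1)
2. t=2 → T at (10,4); v=(-1,-1)
3. t=4 → B at (6,0); v=(-1,1)
4. t=4 → T at (2,4); v=(-1,-1)
5. t=2 → L at (0,2); v=(1,-1)
6. t=2 → B at (2,0); v=(1,1)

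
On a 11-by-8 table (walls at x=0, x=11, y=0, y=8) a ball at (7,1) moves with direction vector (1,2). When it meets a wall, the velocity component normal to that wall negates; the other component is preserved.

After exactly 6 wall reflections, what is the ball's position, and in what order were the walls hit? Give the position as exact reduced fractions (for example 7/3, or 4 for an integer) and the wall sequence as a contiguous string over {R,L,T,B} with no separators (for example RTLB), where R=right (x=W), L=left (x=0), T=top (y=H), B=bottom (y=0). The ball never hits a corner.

1. t=7/2 → T at (21/2,8); v=(1,-2)
2. t=1/2 → R at (11,7); v=(-1,-2)
3. t=7/2 → B at (15/2,0); v=(-1,2)
4. t=4 → T at (7/2,8); v=(-1,-2)
5. t=7/2 → L at (0,1); v=(1,-2)
6. t=1/2 → B at (1/2,0); v=(1,2)

Final position: (1/2,0)
Wall sequence: TRBTLB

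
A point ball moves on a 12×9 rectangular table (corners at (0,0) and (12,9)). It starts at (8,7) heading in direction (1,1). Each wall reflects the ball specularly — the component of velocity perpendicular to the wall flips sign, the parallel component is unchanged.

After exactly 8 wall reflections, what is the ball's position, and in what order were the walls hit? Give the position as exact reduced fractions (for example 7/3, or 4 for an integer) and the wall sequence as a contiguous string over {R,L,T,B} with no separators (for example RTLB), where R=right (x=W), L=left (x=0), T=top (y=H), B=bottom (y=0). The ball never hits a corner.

Final position: (2,9)
Wall sequence: TRBLTRBT

1. t=2 → T at (10,9); v=(1,-1)
2. t=2 → R at (12,7); v=(-1,-1)
3. t=7 → B at (5,0); v=(-1,1)
4. t=5 → L at (0,5); v=(1,1)
5. t=4 → T at (4,9); v=(1,-1)
6. t=8 → R at (12,1); v=(-1,-1)
7. t=1 → B at (11,0); v=(-1,1)
8. t=9 → T at (2,9); v=(-1,-1)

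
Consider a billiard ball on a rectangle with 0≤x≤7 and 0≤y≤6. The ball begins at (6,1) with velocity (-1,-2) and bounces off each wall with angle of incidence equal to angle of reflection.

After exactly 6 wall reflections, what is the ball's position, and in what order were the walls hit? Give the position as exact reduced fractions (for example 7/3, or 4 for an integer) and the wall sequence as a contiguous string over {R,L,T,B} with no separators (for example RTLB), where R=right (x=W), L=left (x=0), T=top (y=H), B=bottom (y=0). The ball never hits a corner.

1. t=1/2 → B at (11/2,0); v=(-1,2)
2. t=3 → T at (5/2,6); v=(-1,-2)
3. t=5/2 → L at (0,1); v=(1,-2)
4. t=1/2 → B at (1/2,0); v=(1,2)
5. t=3 → T at (7/2,6); v=(1,-2)
6. t=3 → B at (13/2,0); v=(1,2)

Final position: (13/2,0)
Wall sequence: BTLBTB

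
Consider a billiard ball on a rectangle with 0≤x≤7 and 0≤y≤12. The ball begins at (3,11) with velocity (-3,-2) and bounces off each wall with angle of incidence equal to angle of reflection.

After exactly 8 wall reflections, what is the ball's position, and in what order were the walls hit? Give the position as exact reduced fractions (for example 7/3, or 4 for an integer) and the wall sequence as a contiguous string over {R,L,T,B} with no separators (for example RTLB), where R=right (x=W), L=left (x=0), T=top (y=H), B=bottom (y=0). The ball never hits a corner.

1. t=1 → L at (0,9); v=(3,-2)
2. t=7/3 → R at (7,13/3); v=(-3,-2)
3. t=13/6 → B at (1/2,0); v=(-3,2)
4. t=1/6 → L at (0,1/3); v=(3,2)
5. t=7/3 → R at (7,5); v=(-3,2)
6. t=7/3 → L at (0,29/3); v=(3,2)
7. t=7/6 → T at (7/2,12); v=(3,-2)
8. t=7/6 → R at (7,29/3); v=(-3,-2)

Final position: (7,29/3)
Wall sequence: LRBLRLTR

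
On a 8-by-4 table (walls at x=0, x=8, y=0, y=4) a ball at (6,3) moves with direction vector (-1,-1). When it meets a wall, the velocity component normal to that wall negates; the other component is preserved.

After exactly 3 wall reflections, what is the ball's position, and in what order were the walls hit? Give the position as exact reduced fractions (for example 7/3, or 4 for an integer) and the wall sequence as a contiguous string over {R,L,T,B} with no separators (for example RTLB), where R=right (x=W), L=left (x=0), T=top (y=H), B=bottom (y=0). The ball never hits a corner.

Final position: (1,4)
Wall sequence: BLT

1. t=3 → B at (3,0); v=(-1,1)
2. t=3 → L at (0,3); v=(1,1)
3. t=1 → T at (1,4); v=(1,-1)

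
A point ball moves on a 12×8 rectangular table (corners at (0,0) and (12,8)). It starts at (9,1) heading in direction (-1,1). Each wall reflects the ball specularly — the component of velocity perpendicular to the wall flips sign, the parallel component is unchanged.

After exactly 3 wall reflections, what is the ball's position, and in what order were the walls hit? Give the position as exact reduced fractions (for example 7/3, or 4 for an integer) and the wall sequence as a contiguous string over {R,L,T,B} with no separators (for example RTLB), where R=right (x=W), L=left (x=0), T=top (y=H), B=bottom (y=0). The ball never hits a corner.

Final position: (6,0)
Wall sequence: TLB

1. t=7 → T at (2,8); v=(-1,-1)
2. t=2 → L at (0,6); v=(1,-1)
3. t=6 → B at (6,0); v=(1,1)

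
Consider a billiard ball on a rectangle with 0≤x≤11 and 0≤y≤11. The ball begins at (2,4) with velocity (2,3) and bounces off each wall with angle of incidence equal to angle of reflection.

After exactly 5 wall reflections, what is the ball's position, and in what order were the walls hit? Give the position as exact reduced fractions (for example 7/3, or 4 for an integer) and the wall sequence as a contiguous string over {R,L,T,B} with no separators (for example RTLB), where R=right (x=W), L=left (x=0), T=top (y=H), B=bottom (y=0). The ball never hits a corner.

1. t=7/3 → T at (20/3,11); v=(2,-3)
2. t=13/6 → R at (11,9/2); v=(-2,-3)
3. t=3/2 → B at (8,0); v=(-2,3)
4. t=11/3 → T at (2/3,11); v=(-2,-3)
5. t=1/3 → L at (0,10); v=(2,-3)

Final position: (0,10)
Wall sequence: TRBTL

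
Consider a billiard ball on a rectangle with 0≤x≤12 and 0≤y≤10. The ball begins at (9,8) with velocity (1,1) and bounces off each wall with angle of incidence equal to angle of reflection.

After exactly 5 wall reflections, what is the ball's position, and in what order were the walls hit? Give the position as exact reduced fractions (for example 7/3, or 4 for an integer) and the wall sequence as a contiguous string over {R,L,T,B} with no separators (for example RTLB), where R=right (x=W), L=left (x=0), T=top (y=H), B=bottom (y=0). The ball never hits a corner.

1. t=2 → T at (11,10); v=(1,-1)
2. t=1 → R at (12,9); v=(-1,-1)
3. t=9 → B at (3,0); v=(-1,1)
4. t=3 → L at (0,3); v=(1,1)
5. t=7 → T at (7,10); v=(1,-1)

Final position: (7,10)
Wall sequence: TRBLT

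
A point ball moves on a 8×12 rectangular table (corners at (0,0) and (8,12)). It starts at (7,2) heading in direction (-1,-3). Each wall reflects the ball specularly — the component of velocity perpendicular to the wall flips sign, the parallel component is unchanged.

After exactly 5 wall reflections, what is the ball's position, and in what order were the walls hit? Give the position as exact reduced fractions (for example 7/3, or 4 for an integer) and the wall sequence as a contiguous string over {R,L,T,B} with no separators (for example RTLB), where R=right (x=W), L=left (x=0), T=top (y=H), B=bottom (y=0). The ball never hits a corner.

1. t=2/3 → B at (19/3,0); v=(-1,3)
2. t=4 → T at (7/3,12); v=(-1,-3)
3. t=7/3 → L at (0,5); v=(1,-3)
4. t=5/3 → B at (5/3,0); v=(1,3)
5. t=4 → T at (17/3,12); v=(1,-3)

Final position: (17/3,12)
Wall sequence: BTLBT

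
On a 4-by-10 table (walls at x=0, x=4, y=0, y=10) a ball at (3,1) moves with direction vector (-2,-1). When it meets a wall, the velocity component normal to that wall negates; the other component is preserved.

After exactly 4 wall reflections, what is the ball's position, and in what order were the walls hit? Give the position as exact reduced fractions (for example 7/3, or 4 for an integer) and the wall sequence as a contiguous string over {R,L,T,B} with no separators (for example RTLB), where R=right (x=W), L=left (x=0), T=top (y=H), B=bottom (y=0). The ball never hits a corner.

1. t=1 → B at (1,0); v=(-2,1)
2. t=1/2 → L at (0,1/2); v=(2,1)
3. t=2 → R at (4,5/2); v=(-2,1)
4. t=2 → L at (0,9/2); v=(2,1)

Final position: (0,9/2)
Wall sequence: BLRL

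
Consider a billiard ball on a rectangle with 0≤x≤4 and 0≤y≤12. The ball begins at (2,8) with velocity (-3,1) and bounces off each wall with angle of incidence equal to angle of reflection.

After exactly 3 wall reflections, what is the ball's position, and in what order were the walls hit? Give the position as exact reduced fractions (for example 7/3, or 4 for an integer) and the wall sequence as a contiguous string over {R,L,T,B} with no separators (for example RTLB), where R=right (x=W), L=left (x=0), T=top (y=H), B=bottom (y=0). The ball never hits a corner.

1. t=2/3 → L at (0,26/3); v=(3,1)
2. t=4/3 → R at (4,10); v=(-3,1)
3. t=4/3 → L at (0,34/3); v=(3,1)

Final position: (0,34/3)
Wall sequence: LRL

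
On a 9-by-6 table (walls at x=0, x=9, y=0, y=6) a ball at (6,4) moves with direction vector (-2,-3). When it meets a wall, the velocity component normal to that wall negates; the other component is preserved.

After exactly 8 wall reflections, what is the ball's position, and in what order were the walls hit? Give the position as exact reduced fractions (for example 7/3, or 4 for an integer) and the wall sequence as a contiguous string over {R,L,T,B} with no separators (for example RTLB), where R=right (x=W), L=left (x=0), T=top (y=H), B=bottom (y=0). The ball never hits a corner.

Final position: (4/3,6)
Wall sequence: BLTBTRBT

1. t=4/3 → B at (10/3,0); v=(-2,3)
2. t=5/3 → L at (0,5); v=(2,3)
3. t=1/3 → T at (2/3,6); v=(2,-3)
4. t=2 → B at (14/3,0); v=(2,3)
5. t=2 → T at (26/3,6); v=(2,-3)
6. t=1/6 → R at (9,11/2); v=(-2,-3)
7. t=11/6 → B at (16/3,0); v=(-2,3)
8. t=2 → T at (4/3,6); v=(-2,-3)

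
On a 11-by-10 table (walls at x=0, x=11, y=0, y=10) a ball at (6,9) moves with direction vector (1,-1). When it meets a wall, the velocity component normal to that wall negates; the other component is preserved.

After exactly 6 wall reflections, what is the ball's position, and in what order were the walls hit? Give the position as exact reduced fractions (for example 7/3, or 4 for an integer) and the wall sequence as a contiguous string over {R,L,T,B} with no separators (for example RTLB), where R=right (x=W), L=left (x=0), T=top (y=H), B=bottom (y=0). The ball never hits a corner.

Final position: (9,0)
Wall sequence: RBLTRB

1. t=5 → R at (11,4); v=(-1,-1)
2. t=4 → B at (7,0); v=(-1,1)
3. t=7 → L at (0,7); v=(1,1)
4. t=3 → T at (3,10); v=(1,-1)
5. t=8 → R at (11,2); v=(-1,-1)
6. t=2 → B at (9,0); v=(-1,1)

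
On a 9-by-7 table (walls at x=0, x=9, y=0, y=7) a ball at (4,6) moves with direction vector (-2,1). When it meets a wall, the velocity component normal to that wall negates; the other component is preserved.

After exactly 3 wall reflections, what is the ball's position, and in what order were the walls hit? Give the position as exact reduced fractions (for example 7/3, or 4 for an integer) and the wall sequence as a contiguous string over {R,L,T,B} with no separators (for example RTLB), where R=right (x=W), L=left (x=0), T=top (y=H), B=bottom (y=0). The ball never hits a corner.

1. t=1 → T at (2,7); v=(-2,-1)
2. t=1 → L at (0,6); v=(2,-1)
3. t=9/2 → R at (9,3/2); v=(-2,-1)

Final position: (9,3/2)
Wall sequence: TLR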